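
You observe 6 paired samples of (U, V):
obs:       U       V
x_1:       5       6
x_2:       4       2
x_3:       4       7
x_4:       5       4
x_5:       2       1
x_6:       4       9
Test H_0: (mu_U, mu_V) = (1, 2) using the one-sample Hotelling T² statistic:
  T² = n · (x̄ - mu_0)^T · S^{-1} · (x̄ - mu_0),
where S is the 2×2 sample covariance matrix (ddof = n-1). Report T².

Step 1 — sample mean vector:
  mean(U) = (5 + 4 + 4 + 5 + 2 + 4) / 6 = 24/6 = 4
  mean(V) = (6 + 2 + 7 + 4 + 1 + 9) / 6 = 29/6 = 4.8333
  x̄ = (4, 4.8333),  deviation x̄ - mu_0 = (4, 4.8333) - (1, 2) = (3, 2.8333).

Step 2 — sample covariance matrix, S[i,j] = (1/(n-1)) · Σ_k (x_{k,i} - mean_i) · (x_{k,j} - mean_j), divisor n-1 = 5:
  S[U,U] = ((1)·(1) + (0)·(0) + (0)·(0) + (1)·(1) + (-2)·(-2) + (0)·(0)) / 5 = 6/5 = 1.2
  S[U,V] = ((1)·(1.1667) + (0)·(-2.8333) + (0)·(2.1667) + (1)·(-0.8333) + (-2)·(-3.8333) + (0)·(4.1667)) / 5 = 8/5 = 1.6
  S[V,V] = ((1.1667)·(1.1667) + (-2.8333)·(-2.8333) + (2.1667)·(2.1667) + (-0.8333)·(-0.8333) + (-3.8333)·(-3.8333) + (4.1667)·(4.1667)) / 5 = 46.8333/5 = 9.3667
  S = [[1.2, 1.6],
 [1.6, 9.3667]].

Step 3 — invert S. det(S) = 1.2·9.3667 - (1.6)² = 8.68.
  S^{-1} = (1/det) · [[d, -b], [-b, a]] = [[1.0791, -0.1843],
 [-0.1843, 0.1382]].

Step 4 — quadratic form (x̄ - mu_0)^T · S^{-1} · (x̄ - mu_0):
  S^{-1} · (x̄ - mu_0) = (2.7151, -0.1613),
  (x̄ - mu_0)^T · [...] = (3)·(2.7151) + (2.8333)·(-0.1613) = 7.6882.

Step 5 — scale by n: T² = 6 · 7.6882 = 46.129.

T² ≈ 46.129


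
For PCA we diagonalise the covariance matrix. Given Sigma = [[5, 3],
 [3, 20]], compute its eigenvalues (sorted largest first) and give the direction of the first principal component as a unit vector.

Step 1 — characteristic polynomial of 2×2 Sigma:
  det(Sigma - λI) = λ² - trace · λ + det = 0.
  trace = 5 + 20 = 25, det = 5·20 - (3)² = 91.
Step 2 — discriminant:
  Δ = trace² - 4·det = 625 - 364 = 261.
Step 3 — eigenvalues:
  λ = (trace ± √Δ)/2 = (25 ± 16.1555)/2,
  λ_1 = 20.5777,  λ_2 = 4.4223.

Step 4 — unit eigenvector for λ_1: solve (Sigma - λ_1 I)v = 0. First row:
  (5 - 20.5777)·v_x + (3)·v_y = 0, i.e. (-15.5777)·v_x + (3)·v_y = 0,
  so v ∝ (b, λ_1 - a) = (3, 15.5777) = u.
  ||u|| = √((3)² + (15.5777)²) = √(251.6662) ≈ 15.864,
  v_1 = u/||u|| ≈ (0.1891, 0.982) (||v_1|| = 1).

λ_1 = 20.5777,  λ_2 = 4.4223;  v_1 ≈ (0.1891, 0.982)


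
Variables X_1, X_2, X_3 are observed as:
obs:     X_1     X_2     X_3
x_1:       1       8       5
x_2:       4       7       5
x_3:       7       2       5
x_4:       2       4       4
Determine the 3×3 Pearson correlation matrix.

Step 1 — column means:
  mean(X_1) = (1 + 4 + 7 + 2) / 4 = 14/4 = 3.5
  mean(X_2) = (8 + 7 + 2 + 4) / 4 = 21/4 = 5.25
  mean(X_3) = (5 + 5 + 5 + 4) / 4 = 19/4 = 4.75

Step 2 — sample variances and covariances s[i,j] = (1/(n-1)) · Σ_k (x_{k,i} - mean_i) · (x_{k,j} - mean_j), with n-1 = 3:
  s[X_1,X_1] = ((-2.5)·(-2.5) + (0.5)·(0.5) + (3.5)·(3.5) + (-1.5)·(-1.5)) / 3 = 21/3 = 7
  s[X_1,X_2] = ((-2.5)·(2.75) + (0.5)·(1.75) + (3.5)·(-3.25) + (-1.5)·(-1.25)) / 3 = -15.5/3 = -5.1667
  s[X_1,X_3] = ((-2.5)·(0.25) + (0.5)·(0.25) + (3.5)·(0.25) + (-1.5)·(-0.75)) / 3 = 1.5/3 = 0.5
  s[X_2,X_2] = ((2.75)·(2.75) + (1.75)·(1.75) + (-3.25)·(-3.25) + (-1.25)·(-1.25)) / 3 = 22.75/3 = 7.5833
  s[X_2,X_3] = ((2.75)·(0.25) + (1.75)·(0.25) + (-3.25)·(0.25) + (-1.25)·(-0.75)) / 3 = 1.25/3 = 0.4167
  s[X_3,X_3] = ((0.25)·(0.25) + (0.25)·(0.25) + (0.25)·(0.25) + (-0.75)·(-0.75)) / 3 = 0.75/3 = 0.25
  Sample standard deviations s_i = √(s[i,i]):
  s(X_1) = √(7) = 2.6458
  s(X_2) = √(7.5833) = 2.7538
  s(X_3) = √(0.25) = 0.5

Step 3 — r_{ij} = s_{ij} / (s_i · s_j):
  r[X_1,X_1] = 1 (diagonal).
  r[X_1,X_2] = -5.1667 / (2.6458 · 2.7538) = -5.1667 / 7.2858 = -0.7091
  r[X_1,X_3] = 0.5 / (2.6458 · 0.5) = 0.5 / 1.3229 = 0.378
  r[X_2,X_2] = 1 (diagonal).
  r[X_2,X_3] = 0.4167 / (2.7538 · 0.5) = 0.4167 / 1.3769 = 0.3026
  r[X_3,X_3] = 1 (diagonal).

R is symmetric with unit diagonal. Assembling:

R = [[1, -0.7091, 0.378],
 [-0.7091, 1, 0.3026],
 [0.378, 0.3026, 1]]


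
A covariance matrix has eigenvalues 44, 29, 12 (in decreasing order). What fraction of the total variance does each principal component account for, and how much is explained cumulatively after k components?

Step 1 — total variance = trace(Sigma) = Σ λ_i = 44 + 29 + 12 = 85.

Step 2 — fraction explained by component i = λ_i / Σ λ:
  PC1: 44/85 = 0.5176
  PC2: 29/85 = 0.3412
  PC3: 12/85 = 0.1412

Step 3 — cumulative fraction after k components = (λ_1 + ... + λ_k) / Σ λ:
  k = 1: 44/85 = 0.5176
  k = 2: (44 + 29)/85 = 73/85 = 0.8588
  k = 3: (44 + 29 + 12)/85 = 85/85 = 1

Summary (fraction, with percent):

explained: PC1 0.5176 (51.76%), PC2 0.3412 (34.12%), PC3 0.1412 (14.12%);  cumulative: 0.5176, 0.8588, 1


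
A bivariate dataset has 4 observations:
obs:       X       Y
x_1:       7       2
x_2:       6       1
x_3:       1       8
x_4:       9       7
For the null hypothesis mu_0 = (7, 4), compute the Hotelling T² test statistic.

Step 1 — sample mean vector:
  mean(X) = (7 + 6 + 1 + 9) / 4 = 23/4 = 5.75
  mean(Y) = (2 + 1 + 8 + 7) / 4 = 18/4 = 4.5
  x̄ = (5.75, 4.5),  deviation x̄ - mu_0 = (5.75, 4.5) - (7, 4) = (-1.25, 0.5).

Step 2 — sample covariance matrix, S[i,j] = (1/(n-1)) · Σ_k (x_{k,i} - mean_i) · (x_{k,j} - mean_j), divisor n-1 = 3:
  S[X,X] = ((1.25)·(1.25) + (0.25)·(0.25) + (-4.75)·(-4.75) + (3.25)·(3.25)) / 3 = 34.75/3 = 11.5833
  S[X,Y] = ((1.25)·(-2.5) + (0.25)·(-3.5) + (-4.75)·(3.5) + (3.25)·(2.5)) / 3 = -12.5/3 = -4.1667
  S[Y,Y] = ((-2.5)·(-2.5) + (-3.5)·(-3.5) + (3.5)·(3.5) + (2.5)·(2.5)) / 3 = 37/3 = 12.3333
  S = [[11.5833, -4.1667],
 [-4.1667, 12.3333]].

Step 3 — invert S. det(S) = 11.5833·12.3333 - (-4.1667)² = 125.5.
  S^{-1} = (1/det) · [[d, -b], [-b, a]] = [[0.0983, 0.0332],
 [0.0332, 0.0923]].

Step 4 — quadratic form (x̄ - mu_0)^T · S^{-1} · (x̄ - mu_0):
  S^{-1} · (x̄ - mu_0) = (-0.1062, 0.0046),
  (x̄ - mu_0)^T · [...] = (-1.25)·(-0.1062) + (0.5)·(0.0046) = 0.1351.

Step 5 — scale by n: T² = 4 · 0.1351 = 0.5405.

T² ≈ 0.5405


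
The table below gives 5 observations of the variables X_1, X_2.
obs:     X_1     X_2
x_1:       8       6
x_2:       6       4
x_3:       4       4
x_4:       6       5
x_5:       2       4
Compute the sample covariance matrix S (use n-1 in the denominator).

Step 1 — column means:
  mean(X_1) = (8 + 6 + 4 + 6 + 2) / 5 = 26/5 = 5.2
  mean(X_2) = (6 + 4 + 4 + 5 + 4) / 5 = 23/5 = 4.6

Step 2 — sample covariance S[i,j] = (1/(n-1)) · Σ_k (x_{k,i} - mean_i) · (x_{k,j} - mean_j), with n-1 = 4.
  S[X_1,X_1] = ((2.8)·(2.8) + (0.8)·(0.8) + (-1.2)·(-1.2) + (0.8)·(0.8) + (-3.2)·(-3.2)) / 4 = 20.8/4 = 5.2
  S[X_1,X_2] = ((2.8)·(1.4) + (0.8)·(-0.6) + (-1.2)·(-0.6) + (0.8)·(0.4) + (-3.2)·(-0.6)) / 4 = 6.4/4 = 1.6
  S[X_2,X_2] = ((1.4)·(1.4) + (-0.6)·(-0.6) + (-0.6)·(-0.6) + (0.4)·(0.4) + (-0.6)·(-0.6)) / 4 = 3.2/4 = 0.8

S is symmetric (S[j,i] = S[i,j]). Assembling:

S = [[5.2, 1.6],
 [1.6, 0.8]]


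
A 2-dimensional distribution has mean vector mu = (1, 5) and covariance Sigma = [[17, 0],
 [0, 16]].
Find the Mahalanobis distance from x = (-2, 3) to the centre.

Step 1 — centre the observation: (x - mu) = (-3, -2).

Step 2 — invert Sigma. det(Sigma) = 17·16 - (0)² = 272.
  Sigma^{-1} = (1/det) · [[d, -b], [-b, a]] = [[0.0588, 0],
 [0, 0.0625]].

Step 3 — form the quadratic (x - mu)^T · Sigma^{-1} · (x - mu):
  Sigma^{-1} · (x - mu) = (-0.1765, -0.125).
  (x - mu)^T · [Sigma^{-1} · (x - mu)] = (-3)·(-0.1765) + (-2)·(-0.125) = 0.7794.

Step 4 — take square root: d = √(0.7794) ≈ 0.8828.

d(x, mu) = √(0.7794) ≈ 0.8828


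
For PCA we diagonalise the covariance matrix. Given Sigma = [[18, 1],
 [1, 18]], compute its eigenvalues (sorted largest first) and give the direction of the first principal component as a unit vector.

Step 1 — characteristic polynomial of 2×2 Sigma:
  det(Sigma - λI) = λ² - trace · λ + det = 0.
  trace = 18 + 18 = 36, det = 18·18 - (1)² = 323.
Step 2 — discriminant:
  Δ = trace² - 4·det = 1296 - 1292 = 4.
Step 3 — eigenvalues:
  λ = (trace ± √Δ)/2 = (36 ± 2)/2,
  λ_1 = 19,  λ_2 = 17.

Step 4 — unit eigenvector for λ_1: solve (Sigma - λ_1 I)v = 0. First row:
  (18 - 19)·v_x + (1)·v_y = 0, i.e. (-1)·v_x + (1)·v_y = 0,
  so v ∝ (b, λ_1 - a) = (1, 1) = u.
  ||u|| = √((1)² + (1)²) = √(2) ≈ 1.4142,
  v_1 = u/||u|| ≈ (0.7071, 0.7071) (||v_1|| = 1).

λ_1 = 19,  λ_2 = 17;  v_1 ≈ (0.7071, 0.7071)


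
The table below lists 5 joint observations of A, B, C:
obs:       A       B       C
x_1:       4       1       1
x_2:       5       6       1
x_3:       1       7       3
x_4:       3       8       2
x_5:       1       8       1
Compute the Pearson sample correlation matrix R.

Step 1 — column means:
  mean(A) = (4 + 5 + 1 + 3 + 1) / 5 = 14/5 = 2.8
  mean(B) = (1 + 6 + 7 + 8 + 8) / 5 = 30/5 = 6
  mean(C) = (1 + 1 + 3 + 2 + 1) / 5 = 8/5 = 1.6

Step 2 — sample variances and covariances s[i,j] = (1/(n-1)) · Σ_k (x_{k,i} - mean_i) · (x_{k,j} - mean_j), with n-1 = 4:
  s[A,A] = ((1.2)·(1.2) + (2.2)·(2.2) + (-1.8)·(-1.8) + (0.2)·(0.2) + (-1.8)·(-1.8)) / 4 = 12.8/4 = 3.2
  s[A,B] = ((1.2)·(-5) + (2.2)·(0) + (-1.8)·(1) + (0.2)·(2) + (-1.8)·(2)) / 4 = -11/4 = -2.75
  s[A,C] = ((1.2)·(-0.6) + (2.2)·(-0.6) + (-1.8)·(1.4) + (0.2)·(0.4) + (-1.8)·(-0.6)) / 4 = -3.4/4 = -0.85
  s[B,B] = ((-5)·(-5) + (0)·(0) + (1)·(1) + (2)·(2) + (2)·(2)) / 4 = 34/4 = 8.5
  s[B,C] = ((-5)·(-0.6) + (0)·(-0.6) + (1)·(1.4) + (2)·(0.4) + (2)·(-0.6)) / 4 = 4/4 = 1
  s[C,C] = ((-0.6)·(-0.6) + (-0.6)·(-0.6) + (1.4)·(1.4) + (0.4)·(0.4) + (-0.6)·(-0.6)) / 4 = 3.2/4 = 0.8
  Sample standard deviations s_i = √(s[i,i]):
  s(A) = √(3.2) = 1.7889
  s(B) = √(8.5) = 2.9155
  s(C) = √(0.8) = 0.8944

Step 3 — r_{ij} = s_{ij} / (s_i · s_j):
  r[A,A] = 1 (diagonal).
  r[A,B] = -2.75 / (1.7889 · 2.9155) = -2.75 / 5.2154 = -0.5273
  r[A,C] = -0.85 / (1.7889 · 0.8944) = -0.85 / 1.6 = -0.5312
  r[B,B] = 1 (diagonal).
  r[B,C] = 1 / (2.9155 · 0.8944) = 1 / 2.6077 = 0.3835
  r[C,C] = 1 (diagonal).

R is symmetric with unit diagonal. Assembling:

R = [[1, -0.5273, -0.5312],
 [-0.5273, 1, 0.3835],
 [-0.5312, 0.3835, 1]]


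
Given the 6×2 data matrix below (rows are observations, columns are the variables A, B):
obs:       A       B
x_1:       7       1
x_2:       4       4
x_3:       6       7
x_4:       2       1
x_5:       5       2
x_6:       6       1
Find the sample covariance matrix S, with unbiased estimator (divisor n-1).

Step 1 — column means:
  mean(A) = (7 + 4 + 6 + 2 + 5 + 6) / 6 = 30/6 = 5
  mean(B) = (1 + 4 + 7 + 1 + 2 + 1) / 6 = 16/6 = 2.6667

Step 2 — sample covariance S[i,j] = (1/(n-1)) · Σ_k (x_{k,i} - mean_i) · (x_{k,j} - mean_j), with n-1 = 5.
  S[A,A] = ((2)·(2) + (-1)·(-1) + (1)·(1) + (-3)·(-3) + (0)·(0) + (1)·(1)) / 5 = 16/5 = 3.2
  S[A,B] = ((2)·(-1.6667) + (-1)·(1.3333) + (1)·(4.3333) + (-3)·(-1.6667) + (0)·(-0.6667) + (1)·(-1.6667)) / 5 = 3/5 = 0.6
  S[B,B] = ((-1.6667)·(-1.6667) + (1.3333)·(1.3333) + (4.3333)·(4.3333) + (-1.6667)·(-1.6667) + (-0.6667)·(-0.6667) + (-1.6667)·(-1.6667)) / 5 = 29.3333/5 = 5.8667

S is symmetric (S[j,i] = S[i,j]). Assembling:

S = [[3.2, 0.6],
 [0.6, 5.8667]]


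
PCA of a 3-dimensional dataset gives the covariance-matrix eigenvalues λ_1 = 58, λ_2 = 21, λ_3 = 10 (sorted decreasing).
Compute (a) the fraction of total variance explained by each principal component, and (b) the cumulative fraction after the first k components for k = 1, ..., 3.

Step 1 — total variance = trace(Sigma) = Σ λ_i = 58 + 21 + 10 = 89.

Step 2 — fraction explained by component i = λ_i / Σ λ:
  PC1: 58/89 = 0.6517
  PC2: 21/89 = 0.236
  PC3: 10/89 = 0.1124

Step 3 — cumulative fraction after k components = (λ_1 + ... + λ_k) / Σ λ:
  k = 1: 58/89 = 0.6517
  k = 2: (58 + 21)/89 = 79/89 = 0.8876
  k = 3: (58 + 21 + 10)/89 = 89/89 = 1

Summary (fraction, with percent):

explained: PC1 0.6517 (65.17%), PC2 0.236 (23.6%), PC3 0.1124 (11.24%);  cumulative: 0.6517, 0.8876, 1


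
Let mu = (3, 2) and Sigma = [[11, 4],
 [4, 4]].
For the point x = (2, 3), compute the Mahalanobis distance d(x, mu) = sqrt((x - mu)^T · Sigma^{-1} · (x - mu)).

Step 1 — centre the observation: (x - mu) = (-1, 1).

Step 2 — invert Sigma. det(Sigma) = 11·4 - (4)² = 28.
  Sigma^{-1} = (1/det) · [[d, -b], [-b, a]] = [[0.1429, -0.1429],
 [-0.1429, 0.3929]].

Step 3 — form the quadratic (x - mu)^T · Sigma^{-1} · (x - mu):
  Sigma^{-1} · (x - mu) = (-0.2857, 0.5357).
  (x - mu)^T · [Sigma^{-1} · (x - mu)] = (-1)·(-0.2857) + (1)·(0.5357) = 0.8214.

Step 4 — take square root: d = √(0.8214) ≈ 0.9063.

d(x, mu) = √(0.8214) ≈ 0.9063


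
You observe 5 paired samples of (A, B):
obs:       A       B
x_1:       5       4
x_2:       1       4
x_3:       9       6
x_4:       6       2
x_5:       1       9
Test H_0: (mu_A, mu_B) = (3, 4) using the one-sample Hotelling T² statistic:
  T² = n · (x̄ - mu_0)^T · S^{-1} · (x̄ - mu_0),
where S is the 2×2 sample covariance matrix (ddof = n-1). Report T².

Step 1 — sample mean vector:
  mean(A) = (5 + 1 + 9 + 6 + 1) / 5 = 22/5 = 4.4
  mean(B) = (4 + 4 + 6 + 2 + 9) / 5 = 25/5 = 5
  x̄ = (4.4, 5),  deviation x̄ - mu_0 = (4.4, 5) - (3, 4) = (1.4, 1).

Step 2 — sample covariance matrix, S[i,j] = (1/(n-1)) · Σ_k (x_{k,i} - mean_i) · (x_{k,j} - mean_j), divisor n-1 = 4:
  S[A,A] = ((0.6)·(0.6) + (-3.4)·(-3.4) + (4.6)·(4.6) + (1.6)·(1.6) + (-3.4)·(-3.4)) / 4 = 47.2/4 = 11.8
  S[A,B] = ((0.6)·(-1) + (-3.4)·(-1) + (4.6)·(1) + (1.6)·(-3) + (-3.4)·(4)) / 4 = -11/4 = -2.75
  S[B,B] = ((-1)·(-1) + (-1)·(-1) + (1)·(1) + (-3)·(-3) + (4)·(4)) / 4 = 28/4 = 7
  S = [[11.8, -2.75],
 [-2.75, 7]].

Step 3 — invert S. det(S) = 11.8·7 - (-2.75)² = 75.0375.
  S^{-1} = (1/det) · [[d, -b], [-b, a]] = [[0.0933, 0.0366],
 [0.0366, 0.1573]].

Step 4 — quadratic form (x̄ - mu_0)^T · S^{-1} · (x̄ - mu_0):
  S^{-1} · (x̄ - mu_0) = (0.1672, 0.2086),
  (x̄ - mu_0)^T · [...] = (1.4)·(0.1672) + (1)·(0.2086) = 0.4427.

Step 5 — scale by n: T² = 5 · 0.4427 = 2.2136.

T² ≈ 2.2136


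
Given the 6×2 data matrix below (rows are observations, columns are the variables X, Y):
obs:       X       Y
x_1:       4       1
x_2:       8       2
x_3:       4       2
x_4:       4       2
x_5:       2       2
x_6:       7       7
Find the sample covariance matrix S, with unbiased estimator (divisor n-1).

Step 1 — column means:
  mean(X) = (4 + 8 + 4 + 4 + 2 + 7) / 6 = 29/6 = 4.8333
  mean(Y) = (1 + 2 + 2 + 2 + 2 + 7) / 6 = 16/6 = 2.6667

Step 2 — sample covariance S[i,j] = (1/(n-1)) · Σ_k (x_{k,i} - mean_i) · (x_{k,j} - mean_j), with n-1 = 5.
  S[X,X] = ((-0.8333)·(-0.8333) + (3.1667)·(3.1667) + (-0.8333)·(-0.8333) + (-0.8333)·(-0.8333) + (-2.8333)·(-2.8333) + (2.1667)·(2.1667)) / 5 = 24.8333/5 = 4.9667
  S[X,Y] = ((-0.8333)·(-1.6667) + (3.1667)·(-0.6667) + (-0.8333)·(-0.6667) + (-0.8333)·(-0.6667) + (-2.8333)·(-0.6667) + (2.1667)·(4.3333)) / 5 = 11.6667/5 = 2.3333
  S[Y,Y] = ((-1.6667)·(-1.6667) + (-0.6667)·(-0.6667) + (-0.6667)·(-0.6667) + (-0.6667)·(-0.6667) + (-0.6667)·(-0.6667) + (4.3333)·(4.3333)) / 5 = 23.3333/5 = 4.6667

S is symmetric (S[j,i] = S[i,j]). Assembling:

S = [[4.9667, 2.3333],
 [2.3333, 4.6667]]


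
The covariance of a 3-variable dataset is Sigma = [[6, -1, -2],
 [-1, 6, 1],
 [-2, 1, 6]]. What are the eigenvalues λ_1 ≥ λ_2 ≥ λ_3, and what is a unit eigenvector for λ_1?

Step 1 — characteristic polynomial p(λ) = det(λI - Sigma) = λ³ - tr·λ² + c_1·λ - det, where tr = trace, c_1 = sum of the principal 2×2 minors, det = det(Sigma):
  tr = 6 + 6 + 6 = 18,
  c_1 = (6·6 - (-1)²) + (6·6 - (-2)²) + (6·6 - (1)²) = 35 + 32 + 35 = 102,
  det = 6·(6·6 - (1)²) - (-1)·((-1)·6 - (1)·(-2)) + (-2)·((-1)·(1) - 6·(-2)) = 6·(35) - (-1)·(-4) + (-2)·(11) = 184.
  So p(λ) = λ³ - 18λ² + 102λ - 184.
Step 2 — look for an integer root (rational root theorem: any rational root is an integer divisor of 184). Testing λ = 4:
  p(4) = 64 - 288 + 408 - 184 = 0  ✓
  Dividing out (λ - 4): p(λ) = (λ - 4)(λ² - 14λ + 46).
Step 3 — remaining eigenvalues from the quadratic λ² - 14λ + 46 = 0:
  Δ = 14² - 4·46 = 196 - 184 = 12,  λ = (14 ± √12)/2 = (14 ± 3.4641)/2 ≈ 8.7321 or 5.2679.
  Sorted: λ_1 = 8.7321,  λ_2 = 5.2679,  λ_3 = 4  (check: sum = 18 = tr ✓).

Step 4 — unit eigenvector for λ_1 ≈ 8.7321: v spans the null space of (Sigma - λ_1 I), whose rows are
  r_1 = (-2.7321, -1, -2),  r_2 = (-1, -2.7321, 1),  r_3 = (-2, 1, -2.7321).
  v is orthogonal to every row, so take v ∝ r_1 × r_2 = ((-1)·(1) - (-2)·(-2.7321), (-2)·(-1) - (-2.7321)·(1), (-2.7321)·(-2.7321) - (-1)·(-1)) ≈ (-6.4641, 4.7321, 6.4641).
  Rescale (multiply by -1 so the first nonzero entry is positive): u = (6.4641, -4.7321, -6.4641).
  ||u|| = √((6.4641)² + (-4.7321)² + (-6.4641)²) = √(105.9615) ≈ 10.2938,  v_1 = u/||u|| ≈ (0.628, -0.4597, -0.628) (||v_1|| = 1).

λ_1 = 8.7321,  λ_2 = 5.2679,  λ_3 = 4;  v_1 ≈ (0.628, -0.4597, -0.628)


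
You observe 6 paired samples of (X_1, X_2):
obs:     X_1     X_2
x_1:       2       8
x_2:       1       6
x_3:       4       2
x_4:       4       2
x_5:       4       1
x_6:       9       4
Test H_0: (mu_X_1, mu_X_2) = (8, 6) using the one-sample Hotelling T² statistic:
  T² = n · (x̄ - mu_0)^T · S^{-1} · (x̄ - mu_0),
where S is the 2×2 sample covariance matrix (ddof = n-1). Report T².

Step 1 — sample mean vector:
  mean(X_1) = (2 + 1 + 4 + 4 + 4 + 9) / 6 = 24/6 = 4
  mean(X_2) = (8 + 6 + 2 + 2 + 1 + 4) / 6 = 23/6 = 3.8333
  x̄ = (4, 3.8333),  deviation x̄ - mu_0 = (4, 3.8333) - (8, 6) = (-4, -2.1667).

Step 2 — sample covariance matrix, S[i,j] = (1/(n-1)) · Σ_k (x_{k,i} - mean_i) · (x_{k,j} - mean_j), divisor n-1 = 5:
  S[X_1,X_1] = ((-2)·(-2) + (-3)·(-3) + (0)·(0) + (0)·(0) + (0)·(0) + (5)·(5)) / 5 = 38/5 = 7.6
  S[X_1,X_2] = ((-2)·(4.1667) + (-3)·(2.1667) + (0)·(-1.8333) + (0)·(-1.8333) + (0)·(-2.8333) + (5)·(0.1667)) / 5 = -14/5 = -2.8
  S[X_2,X_2] = ((4.1667)·(4.1667) + (2.1667)·(2.1667) + (-1.8333)·(-1.8333) + (-1.8333)·(-1.8333) + (-2.8333)·(-2.8333) + (0.1667)·(0.1667)) / 5 = 36.8333/5 = 7.3667
  S = [[7.6, -2.8],
 [-2.8, 7.3667]].

Step 3 — invert S. det(S) = 7.6·7.3667 - (-2.8)² = 48.1467.
  S^{-1} = (1/det) · [[d, -b], [-b, a]] = [[0.153, 0.0582],
 [0.0582, 0.1579]].

Step 4 — quadratic form (x̄ - mu_0)^T · S^{-1} · (x̄ - mu_0):
  S^{-1} · (x̄ - mu_0) = (-0.738, -0.5746),
  (x̄ - mu_0)^T · [...] = (-4)·(-0.738) + (-2.1667)·(-0.5746) = 4.1971.

Step 5 — scale by n: T² = 6 · 4.1971 = 25.1828.

T² ≈ 25.1828


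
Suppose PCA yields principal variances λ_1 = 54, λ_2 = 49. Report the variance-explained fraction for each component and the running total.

Step 1 — total variance = trace(Sigma) = Σ λ_i = 54 + 49 = 103.

Step 2 — fraction explained by component i = λ_i / Σ λ:
  PC1: 54/103 = 0.5243
  PC2: 49/103 = 0.4757

Step 3 — cumulative fraction after k components = (λ_1 + ... + λ_k) / Σ λ:
  k = 1: 54/103 = 0.5243
  k = 2: (54 + 49)/103 = 103/103 = 1

Summary (fraction, with percent):

explained: PC1 0.5243 (52.43%), PC2 0.4757 (47.57%);  cumulative: 0.5243, 1


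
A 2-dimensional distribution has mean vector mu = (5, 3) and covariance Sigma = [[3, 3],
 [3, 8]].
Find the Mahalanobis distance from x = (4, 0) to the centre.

Step 1 — centre the observation: (x - mu) = (-1, -3).

Step 2 — invert Sigma. det(Sigma) = 3·8 - (3)² = 15.
  Sigma^{-1} = (1/det) · [[d, -b], [-b, a]] = [[0.5333, -0.2],
 [-0.2, 0.2]].

Step 3 — form the quadratic (x - mu)^T · Sigma^{-1} · (x - mu):
  Sigma^{-1} · (x - mu) = (0.0667, -0.4).
  (x - mu)^T · [Sigma^{-1} · (x - mu)] = (-1)·(0.0667) + (-3)·(-0.4) = 1.1333.

Step 4 — take square root: d = √(1.1333) ≈ 1.0646.

d(x, mu) = √(1.1333) ≈ 1.0646


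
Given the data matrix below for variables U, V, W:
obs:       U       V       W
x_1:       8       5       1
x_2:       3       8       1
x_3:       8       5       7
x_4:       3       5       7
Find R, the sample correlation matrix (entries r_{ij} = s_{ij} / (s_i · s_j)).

Step 1 — column means:
  mean(U) = (8 + 3 + 8 + 3) / 4 = 22/4 = 5.5
  mean(V) = (5 + 8 + 5 + 5) / 4 = 23/4 = 5.75
  mean(W) = (1 + 1 + 7 + 7) / 4 = 16/4 = 4

Step 2 — sample variances and covariances s[i,j] = (1/(n-1)) · Σ_k (x_{k,i} - mean_i) · (x_{k,j} - mean_j), with n-1 = 3:
  s[U,U] = ((2.5)·(2.5) + (-2.5)·(-2.5) + (2.5)·(2.5) + (-2.5)·(-2.5)) / 3 = 25/3 = 8.3333
  s[U,V] = ((2.5)·(-0.75) + (-2.5)·(2.25) + (2.5)·(-0.75) + (-2.5)·(-0.75)) / 3 = -7.5/3 = -2.5
  s[U,W] = ((2.5)·(-3) + (-2.5)·(-3) + (2.5)·(3) + (-2.5)·(3)) / 3 = 0/3 = 0
  s[V,V] = ((-0.75)·(-0.75) + (2.25)·(2.25) + (-0.75)·(-0.75) + (-0.75)·(-0.75)) / 3 = 6.75/3 = 2.25
  s[V,W] = ((-0.75)·(-3) + (2.25)·(-3) + (-0.75)·(3) + (-0.75)·(3)) / 3 = -9/3 = -3
  s[W,W] = ((-3)·(-3) + (-3)·(-3) + (3)·(3) + (3)·(3)) / 3 = 36/3 = 12
  Sample standard deviations s_i = √(s[i,i]):
  s(U) = √(8.3333) = 2.8868
  s(V) = √(2.25) = 1.5
  s(W) = √(12) = 3.4641

Step 3 — r_{ij} = s_{ij} / (s_i · s_j):
  r[U,U] = 1 (diagonal).
  r[U,V] = -2.5 / (2.8868 · 1.5) = -2.5 / 4.3301 = -0.5774
  r[U,W] = 0 / (2.8868 · 3.4641) = 0 / 10 = 0
  r[V,V] = 1 (diagonal).
  r[V,W] = -3 / (1.5 · 3.4641) = -3 / 5.1962 = -0.5774
  r[W,W] = 1 (diagonal).

R is symmetric with unit diagonal. Assembling:

R = [[1, -0.5774, 0],
 [-0.5774, 1, -0.5774],
 [0, -0.5774, 1]]


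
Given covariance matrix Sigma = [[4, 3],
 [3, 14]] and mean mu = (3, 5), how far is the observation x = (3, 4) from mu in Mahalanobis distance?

Step 1 — centre the observation: (x - mu) = (0, -1).

Step 2 — invert Sigma. det(Sigma) = 4·14 - (3)² = 47.
  Sigma^{-1} = (1/det) · [[d, -b], [-b, a]] = [[0.2979, -0.0638],
 [-0.0638, 0.0851]].

Step 3 — form the quadratic (x - mu)^T · Sigma^{-1} · (x - mu):
  Sigma^{-1} · (x - mu) = (0.0638, -0.0851).
  (x - mu)^T · [Sigma^{-1} · (x - mu)] = (0)·(0.0638) + (-1)·(-0.0851) = 0.0851.

Step 4 — take square root: d = √(0.0851) ≈ 0.2917.

d(x, mu) = √(0.0851) ≈ 0.2917


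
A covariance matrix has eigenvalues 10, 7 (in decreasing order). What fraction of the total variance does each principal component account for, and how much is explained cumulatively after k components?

Step 1 — total variance = trace(Sigma) = Σ λ_i = 10 + 7 = 17.

Step 2 — fraction explained by component i = λ_i / Σ λ:
  PC1: 10/17 = 0.5882
  PC2: 7/17 = 0.4118

Step 3 — cumulative fraction after k components = (λ_1 + ... + λ_k) / Σ λ:
  k = 1: 10/17 = 0.5882
  k = 2: (10 + 7)/17 = 17/17 = 1

Summary (fraction, with percent):

explained: PC1 0.5882 (58.82%), PC2 0.4118 (41.18%);  cumulative: 0.5882, 1


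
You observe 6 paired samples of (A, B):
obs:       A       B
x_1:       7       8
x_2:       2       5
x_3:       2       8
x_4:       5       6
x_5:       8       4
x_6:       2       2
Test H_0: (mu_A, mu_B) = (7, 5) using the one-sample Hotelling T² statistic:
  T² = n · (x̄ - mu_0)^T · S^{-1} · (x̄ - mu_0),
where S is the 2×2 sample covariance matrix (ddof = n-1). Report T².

Step 1 — sample mean vector:
  mean(A) = (7 + 2 + 2 + 5 + 8 + 2) / 6 = 26/6 = 4.3333
  mean(B) = (8 + 5 + 8 + 6 + 4 + 2) / 6 = 33/6 = 5.5
  x̄ = (4.3333, 5.5),  deviation x̄ - mu_0 = (4.3333, 5.5) - (7, 5) = (-2.6667, 0.5).

Step 2 — sample covariance matrix, S[i,j] = (1/(n-1)) · Σ_k (x_{k,i} - mean_i) · (x_{k,j} - mean_j), divisor n-1 = 5:
  S[A,A] = ((2.6667)·(2.6667) + (-2.3333)·(-2.3333) + (-2.3333)·(-2.3333) + (0.6667)·(0.6667) + (3.6667)·(3.6667) + (-2.3333)·(-2.3333)) / 5 = 37.3333/5 = 7.4667
  S[A,B] = ((2.6667)·(2.5) + (-2.3333)·(-0.5) + (-2.3333)·(2.5) + (0.6667)·(0.5) + (3.6667)·(-1.5) + (-2.3333)·(-3.5)) / 5 = 5/5 = 1
  S[B,B] = ((2.5)·(2.5) + (-0.5)·(-0.5) + (2.5)·(2.5) + (0.5)·(0.5) + (-1.5)·(-1.5) + (-3.5)·(-3.5)) / 5 = 27.5/5 = 5.5
  S = [[7.4667, 1],
 [1, 5.5]].

Step 3 — invert S. det(S) = 7.4667·5.5 - (1)² = 40.0667.
  S^{-1} = (1/det) · [[d, -b], [-b, a]] = [[0.1373, -0.025],
 [-0.025, 0.1864]].

Step 4 — quadratic form (x̄ - mu_0)^T · S^{-1} · (x̄ - mu_0):
  S^{-1} · (x̄ - mu_0) = (-0.3785, 0.1597),
  (x̄ - mu_0)^T · [...] = (-2.6667)·(-0.3785) + (0.5)·(0.1597) = 1.0893.

Step 5 — scale by n: T² = 6 · 1.0893 = 6.5358.

T² ≈ 6.5358


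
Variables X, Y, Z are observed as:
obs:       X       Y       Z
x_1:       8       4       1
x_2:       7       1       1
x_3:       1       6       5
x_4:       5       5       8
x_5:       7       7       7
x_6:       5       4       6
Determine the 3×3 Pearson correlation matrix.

Step 1 — column means:
  mean(X) = (8 + 7 + 1 + 5 + 7 + 5) / 6 = 33/6 = 5.5
  mean(Y) = (4 + 1 + 6 + 5 + 7 + 4) / 6 = 27/6 = 4.5
  mean(Z) = (1 + 1 + 5 + 8 + 7 + 6) / 6 = 28/6 = 4.6667

Step 2 — sample variances and covariances s[i,j] = (1/(n-1)) · Σ_k (x_{k,i} - mean_i) · (x_{k,j} - mean_j), with n-1 = 5:
  s[X,X] = ((2.5)·(2.5) + (1.5)·(1.5) + (-4.5)·(-4.5) + (-0.5)·(-0.5) + (1.5)·(1.5) + (-0.5)·(-0.5)) / 5 = 31.5/5 = 6.3
  s[X,Y] = ((2.5)·(-0.5) + (1.5)·(-3.5) + (-4.5)·(1.5) + (-0.5)·(0.5) + (1.5)·(2.5) + (-0.5)·(-0.5)) / 5 = -9.5/5 = -1.9
  s[X,Z] = ((2.5)·(-3.6667) + (1.5)·(-3.6667) + (-4.5)·(0.3333) + (-0.5)·(3.3333) + (1.5)·(2.3333) + (-0.5)·(1.3333)) / 5 = -15/5 = -3
  s[Y,Y] = ((-0.5)·(-0.5) + (-3.5)·(-3.5) + (1.5)·(1.5) + (0.5)·(0.5) + (2.5)·(2.5) + (-0.5)·(-0.5)) / 5 = 21.5/5 = 4.3
  s[Y,Z] = ((-0.5)·(-3.6667) + (-3.5)·(-3.6667) + (1.5)·(0.3333) + (0.5)·(3.3333) + (2.5)·(2.3333) + (-0.5)·(1.3333)) / 5 = 22/5 = 4.4
  s[Z,Z] = ((-3.6667)·(-3.6667) + (-3.6667)·(-3.6667) + (0.3333)·(0.3333) + (3.3333)·(3.3333) + (2.3333)·(2.3333) + (1.3333)·(1.3333)) / 5 = 45.3333/5 = 9.0667
  Sample standard deviations s_i = √(s[i,i]):
  s(X) = √(6.3) = 2.51
  s(Y) = √(4.3) = 2.0736
  s(Z) = √(9.0667) = 3.0111

Step 3 — r_{ij} = s_{ij} / (s_i · s_j):
  r[X,X] = 1 (diagonal).
  r[X,Y] = -1.9 / (2.51 · 2.0736) = -1.9 / 5.2048 = -0.365
  r[X,Z] = -3 / (2.51 · 3.0111) = -3 / 7.5578 = -0.3969
  r[Y,Y] = 1 (diagonal).
  r[Y,Z] = 4.4 / (2.0736 · 3.0111) = 4.4 / 6.2439 = 0.7047
  r[Z,Z] = 1 (diagonal).

R is symmetric with unit diagonal. Assembling:

R = [[1, -0.365, -0.3969],
 [-0.365, 1, 0.7047],
 [-0.3969, 0.7047, 1]]


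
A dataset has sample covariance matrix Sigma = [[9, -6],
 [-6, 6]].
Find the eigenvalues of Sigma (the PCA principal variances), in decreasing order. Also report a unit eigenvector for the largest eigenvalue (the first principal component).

Step 1 — characteristic polynomial of 2×2 Sigma:
  det(Sigma - λI) = λ² - trace · λ + det = 0.
  trace = 9 + 6 = 15, det = 9·6 - (-6)² = 18.
Step 2 — discriminant:
  Δ = trace² - 4·det = 225 - 72 = 153.
Step 3 — eigenvalues:
  λ = (trace ± √Δ)/2 = (15 ± 12.3693)/2,
  λ_1 = 13.6847,  λ_2 = 1.3153.

Step 4 — unit eigenvector for λ_1: solve (Sigma - λ_1 I)v = 0. First row:
  (9 - 13.6847)·v_x + (-6)·v_y = 0, i.e. (-4.6847)·v_x + (-6)·v_y = 0,
  so v ∝ (b, λ_1 - a) = (-6, 4.6847); multiply by -1 so the first entry is positive: u = (6, -4.6847).
  ||u|| = √((6)² + (-4.6847)²) = √(57.946) ≈ 7.6122,
  v_1 = u/||u|| ≈ (0.7882, -0.6154) (||v_1|| = 1).

λ_1 = 13.6847,  λ_2 = 1.3153;  v_1 ≈ (0.7882, -0.6154)


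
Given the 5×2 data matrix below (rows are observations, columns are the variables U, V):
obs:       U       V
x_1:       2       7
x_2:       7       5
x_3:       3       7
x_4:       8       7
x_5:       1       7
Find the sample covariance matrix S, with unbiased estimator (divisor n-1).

Step 1 — column means:
  mean(U) = (2 + 7 + 3 + 8 + 1) / 5 = 21/5 = 4.2
  mean(V) = (7 + 5 + 7 + 7 + 7) / 5 = 33/5 = 6.6

Step 2 — sample covariance S[i,j] = (1/(n-1)) · Σ_k (x_{k,i} - mean_i) · (x_{k,j} - mean_j), with n-1 = 4.
  S[U,U] = ((-2.2)·(-2.2) + (2.8)·(2.8) + (-1.2)·(-1.2) + (3.8)·(3.8) + (-3.2)·(-3.2)) / 4 = 38.8/4 = 9.7
  S[U,V] = ((-2.2)·(0.4) + (2.8)·(-1.6) + (-1.2)·(0.4) + (3.8)·(0.4) + (-3.2)·(0.4)) / 4 = -5.6/4 = -1.4
  S[V,V] = ((0.4)·(0.4) + (-1.6)·(-1.6) + (0.4)·(0.4) + (0.4)·(0.4) + (0.4)·(0.4)) / 4 = 3.2/4 = 0.8

S is symmetric (S[j,i] = S[i,j]). Assembling:

S = [[9.7, -1.4],
 [-1.4, 0.8]]


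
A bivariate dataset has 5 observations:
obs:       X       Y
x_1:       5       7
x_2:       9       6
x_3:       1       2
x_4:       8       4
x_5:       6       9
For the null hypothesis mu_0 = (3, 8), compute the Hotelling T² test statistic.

Step 1 — sample mean vector:
  mean(X) = (5 + 9 + 1 + 8 + 6) / 5 = 29/5 = 5.8
  mean(Y) = (7 + 6 + 2 + 4 + 9) / 5 = 28/5 = 5.6
  x̄ = (5.8, 5.6),  deviation x̄ - mu_0 = (5.8, 5.6) - (3, 8) = (2.8, -2.4).

Step 2 — sample covariance matrix, S[i,j] = (1/(n-1)) · Σ_k (x_{k,i} - mean_i) · (x_{k,j} - mean_j), divisor n-1 = 4:
  S[X,X] = ((-0.8)·(-0.8) + (3.2)·(3.2) + (-4.8)·(-4.8) + (2.2)·(2.2) + (0.2)·(0.2)) / 4 = 38.8/4 = 9.7
  S[X,Y] = ((-0.8)·(1.4) + (3.2)·(0.4) + (-4.8)·(-3.6) + (2.2)·(-1.6) + (0.2)·(3.4)) / 4 = 14.6/4 = 3.65
  S[Y,Y] = ((1.4)·(1.4) + (0.4)·(0.4) + (-3.6)·(-3.6) + (-1.6)·(-1.6) + (3.4)·(3.4)) / 4 = 29.2/4 = 7.3
  S = [[9.7, 3.65],
 [3.65, 7.3]].

Step 3 — invert S. det(S) = 9.7·7.3 - (3.65)² = 57.4875.
  S^{-1} = (1/det) · [[d, -b], [-b, a]] = [[0.127, -0.0635],
 [-0.0635, 0.1687]].

Step 4 — quadratic form (x̄ - mu_0)^T · S^{-1} · (x̄ - mu_0):
  S^{-1} · (x̄ - mu_0) = (0.5079, -0.5827),
  (x̄ - mu_0)^T · [...] = (2.8)·(0.5079) + (-2.4)·(-0.5827) = 2.8208.

Step 5 — scale by n: T² = 5 · 2.8208 = 14.1039.

T² ≈ 14.1039


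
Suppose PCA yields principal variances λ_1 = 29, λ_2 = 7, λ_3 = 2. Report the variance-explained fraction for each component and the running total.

Step 1 — total variance = trace(Sigma) = Σ λ_i = 29 + 7 + 2 = 38.

Step 2 — fraction explained by component i = λ_i / Σ λ:
  PC1: 29/38 = 0.7632
  PC2: 7/38 = 0.1842
  PC3: 2/38 = 0.0526

Step 3 — cumulative fraction after k components = (λ_1 + ... + λ_k) / Σ λ:
  k = 1: 29/38 = 0.7632
  k = 2: (29 + 7)/38 = 36/38 = 0.9474
  k = 3: (29 + 7 + 2)/38 = 38/38 = 1

Summary (fraction, with percent):

explained: PC1 0.7632 (76.32%), PC2 0.1842 (18.42%), PC3 0.0526 (5.26%);  cumulative: 0.7632, 0.9474, 1


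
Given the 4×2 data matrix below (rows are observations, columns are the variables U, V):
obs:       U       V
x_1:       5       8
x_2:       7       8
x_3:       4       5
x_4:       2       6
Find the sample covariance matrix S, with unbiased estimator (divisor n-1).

Step 1 — column means:
  mean(U) = (5 + 7 + 4 + 2) / 4 = 18/4 = 4.5
  mean(V) = (8 + 8 + 5 + 6) / 4 = 27/4 = 6.75

Step 2 — sample covariance S[i,j] = (1/(n-1)) · Σ_k (x_{k,i} - mean_i) · (x_{k,j} - mean_j), with n-1 = 3.
  S[U,U] = ((0.5)·(0.5) + (2.5)·(2.5) + (-0.5)·(-0.5) + (-2.5)·(-2.5)) / 3 = 13/3 = 4.3333
  S[U,V] = ((0.5)·(1.25) + (2.5)·(1.25) + (-0.5)·(-1.75) + (-2.5)·(-0.75)) / 3 = 6.5/3 = 2.1667
  S[V,V] = ((1.25)·(1.25) + (1.25)·(1.25) + (-1.75)·(-1.75) + (-0.75)·(-0.75)) / 3 = 6.75/3 = 2.25

S is symmetric (S[j,i] = S[i,j]). Assembling:

S = [[4.3333, 2.1667],
 [2.1667, 2.25]]


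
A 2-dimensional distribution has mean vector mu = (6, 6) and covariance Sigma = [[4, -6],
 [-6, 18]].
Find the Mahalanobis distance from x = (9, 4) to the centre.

Step 1 — centre the observation: (x - mu) = (3, -2).

Step 2 — invert Sigma. det(Sigma) = 4·18 - (-6)² = 36.
  Sigma^{-1} = (1/det) · [[d, -b], [-b, a]] = [[0.5, 0.1667],
 [0.1667, 0.1111]].

Step 3 — form the quadratic (x - mu)^T · Sigma^{-1} · (x - mu):
  Sigma^{-1} · (x - mu) = (1.1667, 0.2778).
  (x - mu)^T · [Sigma^{-1} · (x - mu)] = (3)·(1.1667) + (-2)·(0.2778) = 2.9444.

Step 4 — take square root: d = √(2.9444) ≈ 1.7159.

d(x, mu) = √(2.9444) ≈ 1.7159


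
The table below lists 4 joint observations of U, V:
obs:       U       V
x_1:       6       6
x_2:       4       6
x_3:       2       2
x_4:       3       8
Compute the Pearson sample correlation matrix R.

Step 1 — column means:
  mean(U) = (6 + 4 + 2 + 3) / 4 = 15/4 = 3.75
  mean(V) = (6 + 6 + 2 + 8) / 4 = 22/4 = 5.5

Step 2 — sample variances and covariances s[i,j] = (1/(n-1)) · Σ_k (x_{k,i} - mean_i) · (x_{k,j} - mean_j), with n-1 = 3:
  s[U,U] = ((2.25)·(2.25) + (0.25)·(0.25) + (-1.75)·(-1.75) + (-0.75)·(-0.75)) / 3 = 8.75/3 = 2.9167
  s[U,V] = ((2.25)·(0.5) + (0.25)·(0.5) + (-1.75)·(-3.5) + (-0.75)·(2.5)) / 3 = 5.5/3 = 1.8333
  s[V,V] = ((0.5)·(0.5) + (0.5)·(0.5) + (-3.5)·(-3.5) + (2.5)·(2.5)) / 3 = 19/3 = 6.3333
  Sample standard deviations s_i = √(s[i,i]):
  s(U) = √(2.9167) = 1.7078
  s(V) = √(6.3333) = 2.5166

Step 3 — r_{ij} = s_{ij} / (s_i · s_j):
  r[U,U] = 1 (diagonal).
  r[U,V] = 1.8333 / (1.7078 · 2.5166) = 1.8333 / 4.2979 = 0.4266
  r[V,V] = 1 (diagonal).

R is symmetric with unit diagonal. Assembling:

R = [[1, 0.4266],
 [0.4266, 1]]


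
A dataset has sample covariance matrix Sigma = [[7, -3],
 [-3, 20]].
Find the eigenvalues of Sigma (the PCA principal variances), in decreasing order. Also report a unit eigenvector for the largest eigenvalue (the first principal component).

Step 1 — characteristic polynomial of 2×2 Sigma:
  det(Sigma - λI) = λ² - trace · λ + det = 0.
  trace = 7 + 20 = 27, det = 7·20 - (-3)² = 131.
Step 2 — discriminant:
  Δ = trace² - 4·det = 729 - 524 = 205.
Step 3 — eigenvalues:
  λ = (trace ± √Δ)/2 = (27 ± 14.3178)/2,
  λ_1 = 20.6589,  λ_2 = 6.3411.

Step 4 — unit eigenvector for λ_1: solve (Sigma - λ_1 I)v = 0. First row:
  (7 - 20.6589)·v_x + (-3)·v_y = 0, i.e. (-13.6589)·v_x + (-3)·v_y = 0,
  so v ∝ (b, λ_1 - a) = (-3, 13.6589); multiply by -1 so the first entry is positive: u = (3, -13.6589).
  ||u|| = √((3)² + (-13.6589)²) = √(195.5658) ≈ 13.9845,
  v_1 = u/||u|| ≈ (0.2145, -0.9767) (||v_1|| = 1).

λ_1 = 20.6589,  λ_2 = 6.3411;  v_1 ≈ (0.2145, -0.9767)


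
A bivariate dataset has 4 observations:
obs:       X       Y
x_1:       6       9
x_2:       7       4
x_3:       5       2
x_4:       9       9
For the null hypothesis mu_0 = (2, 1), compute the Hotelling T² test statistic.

Step 1 — sample mean vector:
  mean(X) = (6 + 7 + 5 + 9) / 4 = 27/4 = 6.75
  mean(Y) = (9 + 4 + 2 + 9) / 4 = 24/4 = 6
  x̄ = (6.75, 6),  deviation x̄ - mu_0 = (6.75, 6) - (2, 1) = (4.75, 5).

Step 2 — sample covariance matrix, S[i,j] = (1/(n-1)) · Σ_k (x_{k,i} - mean_i) · (x_{k,j} - mean_j), divisor n-1 = 3:
  S[X,X] = ((-0.75)·(-0.75) + (0.25)·(0.25) + (-1.75)·(-1.75) + (2.25)·(2.25)) / 3 = 8.75/3 = 2.9167
  S[X,Y] = ((-0.75)·(3) + (0.25)·(-2) + (-1.75)·(-4) + (2.25)·(3)) / 3 = 11/3 = 3.6667
  S[Y,Y] = ((3)·(3) + (-2)·(-2) + (-4)·(-4) + (3)·(3)) / 3 = 38/3 = 12.6667
  S = [[2.9167, 3.6667],
 [3.6667, 12.6667]].

Step 3 — invert S. det(S) = 2.9167·12.6667 - (3.6667)² = 23.5.
  S^{-1} = (1/det) · [[d, -b], [-b, a]] = [[0.539, -0.156],
 [-0.156, 0.1241]].

Step 4 — quadratic form (x̄ - mu_0)^T · S^{-1} · (x̄ - mu_0):
  S^{-1} · (x̄ - mu_0) = (1.7801, -0.1206),
  (x̄ - mu_0)^T · [...] = (4.75)·(1.7801) + (5)·(-0.1206) = 7.8528.

Step 5 — scale by n: T² = 4 · 7.8528 = 31.4113.

T² ≈ 31.4113


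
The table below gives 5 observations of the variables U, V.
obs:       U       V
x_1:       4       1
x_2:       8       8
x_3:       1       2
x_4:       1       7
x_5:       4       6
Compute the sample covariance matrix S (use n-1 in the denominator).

Step 1 — column means:
  mean(U) = (4 + 8 + 1 + 1 + 4) / 5 = 18/5 = 3.6
  mean(V) = (1 + 8 + 2 + 7 + 6) / 5 = 24/5 = 4.8

Step 2 — sample covariance S[i,j] = (1/(n-1)) · Σ_k (x_{k,i} - mean_i) · (x_{k,j} - mean_j), with n-1 = 4.
  S[U,U] = ((0.4)·(0.4) + (4.4)·(4.4) + (-2.6)·(-2.6) + (-2.6)·(-2.6) + (0.4)·(0.4)) / 4 = 33.2/4 = 8.3
  S[U,V] = ((0.4)·(-3.8) + (4.4)·(3.2) + (-2.6)·(-2.8) + (-2.6)·(2.2) + (0.4)·(1.2)) / 4 = 14.6/4 = 3.65
  S[V,V] = ((-3.8)·(-3.8) + (3.2)·(3.2) + (-2.8)·(-2.8) + (2.2)·(2.2) + (1.2)·(1.2)) / 4 = 38.8/4 = 9.7

S is symmetric (S[j,i] = S[i,j]). Assembling:

S = [[8.3, 3.65],
 [3.65, 9.7]]


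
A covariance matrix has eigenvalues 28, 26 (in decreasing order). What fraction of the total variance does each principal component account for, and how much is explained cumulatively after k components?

Step 1 — total variance = trace(Sigma) = Σ λ_i = 28 + 26 = 54.

Step 2 — fraction explained by component i = λ_i / Σ λ:
  PC1: 28/54 = 0.5185
  PC2: 26/54 = 0.4815

Step 3 — cumulative fraction after k components = (λ_1 + ... + λ_k) / Σ λ:
  k = 1: 28/54 = 0.5185
  k = 2: (28 + 26)/54 = 54/54 = 1

Summary (fraction, with percent):

explained: PC1 0.5185 (51.85%), PC2 0.4815 (48.15%);  cumulative: 0.5185, 1


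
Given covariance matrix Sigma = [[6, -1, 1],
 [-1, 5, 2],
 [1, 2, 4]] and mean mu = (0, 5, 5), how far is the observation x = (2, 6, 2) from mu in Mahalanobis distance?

Step 1 — centre the observation: (x - mu) = (2, 1, -3).

Step 2 — invert Sigma (cofactor / det for 3×3, or solve directly):
  Sigma^{-1} = [[0.1928, 0.0723, -0.0843],
 [0.0723, 0.2771, -0.1566],
 [-0.0843, -0.1566, 0.3494]].

Step 3 — form the quadratic (x - mu)^T · Sigma^{-1} · (x - mu):
  Sigma^{-1} · (x - mu) = (0.7108, 0.8916, -1.3735).
  (x - mu)^T · [Sigma^{-1} · (x - mu)] = (2)·(0.7108) + (1)·(0.8916) + (-3)·(-1.3735) = 6.4337.

Step 4 — take square root: d = √(6.4337) ≈ 2.5365.

d(x, mu) = √(6.4337) ≈ 2.5365


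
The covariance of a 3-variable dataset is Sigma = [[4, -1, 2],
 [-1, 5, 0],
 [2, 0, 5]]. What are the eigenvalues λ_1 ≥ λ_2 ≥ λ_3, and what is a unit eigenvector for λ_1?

Step 1 — characteristic polynomial p(λ) = det(λI - Sigma) = λ³ - tr·λ² + c_1·λ - det, where tr = trace, c_1 = sum of the principal 2×2 minors, det = det(Sigma):
  tr = 4 + 5 + 5 = 14,
  c_1 = (4·5 - (-1)²) + (4·5 - (2)²) + (5·5 - (0)²) = 19 + 16 + 25 = 60,
  det = 4·(5·5 - (0)²) - (-1)·((-1)·5 - (0)·(2)) + (2)·((-1)·(0) - 5·(2)) = 4·(25) - (-1)·(-5) + (2)·(-10) = 75.
  So p(λ) = λ³ - 14λ² + 60λ - 75.
Step 2 — look for an integer root (rational root theorem: any rational root is an integer divisor of 75). Testing λ = 5:
  p(5) = 125 - 350 + 300 - 75 = 0  ✓
  Dividing out (λ - 5): p(λ) = (λ - 5)(λ² - 9λ + 15).
Step 3 — remaining eigenvalues from the quadratic λ² - 9λ + 15 = 0:
  Δ = 9² - 4·15 = 81 - 60 = 21,  λ = (9 ± √21)/2 = (9 ± 4.5826)/2 ≈ 6.7913 or 2.2087.
  Sorted: λ_1 = 6.7913,  λ_2 = 5,  λ_3 = 2.2087  (check: sum = 14 = tr ✓).

Step 4 — unit eigenvector for λ_1 ≈ 6.7913: v spans the null space of (Sigma - λ_1 I), whose rows are
  r_1 = (-2.7913, -1, 2),  r_2 = (-1, -1.7913, 0),  r_3 = (2, 0, -1.7913).
  v is orthogonal to every row, so take v ∝ r_1 × r_2 = ((-1)·(0) - (2)·(-1.7913), (2)·(-1) - (-2.7913)·(0), (-2.7913)·(-1.7913) - (-1)·(-1)) ≈ (3.5826, -2, 4).
  Let u = (3.5826, -2, 4).
  ||u|| = √((3.5826)² + (-2)² + (4)²) = √(32.8348) ≈ 5.7302,  v_1 = u/||u|| ≈ (0.6252, -0.349, 0.6981) (||v_1|| = 1).

λ_1 = 6.7913,  λ_2 = 5,  λ_3 = 2.2087;  v_1 ≈ (0.6252, -0.349, 0.6981)


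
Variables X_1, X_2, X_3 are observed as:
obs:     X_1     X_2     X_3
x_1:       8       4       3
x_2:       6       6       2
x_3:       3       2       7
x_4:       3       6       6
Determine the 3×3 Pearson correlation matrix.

Step 1 — column means:
  mean(X_1) = (8 + 6 + 3 + 3) / 4 = 20/4 = 5
  mean(X_2) = (4 + 6 + 2 + 6) / 4 = 18/4 = 4.5
  mean(X_3) = (3 + 2 + 7 + 6) / 4 = 18/4 = 4.5

Step 2 — sample variances and covariances s[i,j] = (1/(n-1)) · Σ_k (x_{k,i} - mean_i) · (x_{k,j} - mean_j), with n-1 = 3:
  s[X_1,X_1] = ((3)·(3) + (1)·(1) + (-2)·(-2) + (-2)·(-2)) / 3 = 18/3 = 6
  s[X_1,X_2] = ((3)·(-0.5) + (1)·(1.5) + (-2)·(-2.5) + (-2)·(1.5)) / 3 = 2/3 = 0.6667
  s[X_1,X_3] = ((3)·(-1.5) + (1)·(-2.5) + (-2)·(2.5) + (-2)·(1.5)) / 3 = -15/3 = -5
  s[X_2,X_2] = ((-0.5)·(-0.5) + (1.5)·(1.5) + (-2.5)·(-2.5) + (1.5)·(1.5)) / 3 = 11/3 = 3.6667
  s[X_2,X_3] = ((-0.5)·(-1.5) + (1.5)·(-2.5) + (-2.5)·(2.5) + (1.5)·(1.5)) / 3 = -7/3 = -2.3333
  s[X_3,X_3] = ((-1.5)·(-1.5) + (-2.5)·(-2.5) + (2.5)·(2.5) + (1.5)·(1.5)) / 3 = 17/3 = 5.6667
  Sample standard deviations s_i = √(s[i,i]):
  s(X_1) = √(6) = 2.4495
  s(X_2) = √(3.6667) = 1.9149
  s(X_3) = √(5.6667) = 2.3805

Step 3 — r_{ij} = s_{ij} / (s_i · s_j):
  r[X_1,X_1] = 1 (diagonal).
  r[X_1,X_2] = 0.6667 / (2.4495 · 1.9149) = 0.6667 / 4.6904 = 0.1421
  r[X_1,X_3] = -5 / (2.4495 · 2.3805) = -5 / 5.831 = -0.8575
  r[X_2,X_2] = 1 (diagonal).
  r[X_2,X_3] = -2.3333 / (1.9149 · 2.3805) = -2.3333 / 4.5583 = -0.5119
  r[X_3,X_3] = 1 (diagonal).

R is symmetric with unit diagonal. Assembling:

R = [[1, 0.1421, -0.8575],
 [0.1421, 1, -0.5119],
 [-0.8575, -0.5119, 1]]
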